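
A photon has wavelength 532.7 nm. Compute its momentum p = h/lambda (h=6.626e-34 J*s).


p = h / lambda
= 6.626e-34 / (532.7e-9)
= 6.626e-34 / 5.3270e-07
= 1.2439e-27 kg*m/s

1.2439e-27


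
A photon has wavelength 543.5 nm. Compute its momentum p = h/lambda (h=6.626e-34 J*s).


p = h / lambda
= 6.626e-34 / (543.5e-9)
= 6.626e-34 / 5.4350e-07
= 1.2191e-27 kg*m/s

1.2191e-27


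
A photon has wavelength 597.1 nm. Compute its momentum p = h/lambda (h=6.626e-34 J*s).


p = h / lambda
= 6.626e-34 / (597.1e-9)
= 6.626e-34 / 5.9710e-07
= 1.1097e-27 kg*m/s

1.1097e-27


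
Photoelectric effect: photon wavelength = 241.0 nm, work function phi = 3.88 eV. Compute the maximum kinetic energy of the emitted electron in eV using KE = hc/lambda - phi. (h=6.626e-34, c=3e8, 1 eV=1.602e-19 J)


E_photon = hc / lambda
= (6.626e-34)(3e8) / (241.0e-9)
= 8.2481e-19 J
= 5.1486 eV
KE = E_photon - phi
= 5.1486 - 3.88
= 1.2686 eV

1.2686


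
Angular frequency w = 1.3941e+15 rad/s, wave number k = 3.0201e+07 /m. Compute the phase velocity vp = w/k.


vp = w / k
= 1.3941e+15 / 3.0201e+07
= 4.6161e+07 m/s

4.6161e+07


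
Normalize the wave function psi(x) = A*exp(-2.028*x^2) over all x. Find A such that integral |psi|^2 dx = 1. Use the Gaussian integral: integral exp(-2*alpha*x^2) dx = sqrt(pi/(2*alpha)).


integral |psi|^2 dx = A^2 * sqrt(pi/(2*alpha)) = 1
A^2 = sqrt(2*alpha/pi)
= sqrt(2 * 2.028 / pi)
= 1.13625
A = sqrt(1.13625)
= 1.066

1.066


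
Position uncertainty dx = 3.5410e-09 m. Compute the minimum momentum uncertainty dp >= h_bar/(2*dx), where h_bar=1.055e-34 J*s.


dp = h_bar / (2 * dx)
= 1.055e-34 / (2 * 3.5410e-09)
= 1.055e-34 / 7.0820e-09
= 1.4897e-26 kg*m/s

1.4897e-26


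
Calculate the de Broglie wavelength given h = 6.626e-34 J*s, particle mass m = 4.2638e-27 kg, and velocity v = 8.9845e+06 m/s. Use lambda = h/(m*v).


lambda = h / (m * v)
= 6.626e-34 / (4.2638e-27 * 8.9845e+06)
= 6.626e-34 / 3.8308e-20
= 1.7297e-14 m

1.7297e-14


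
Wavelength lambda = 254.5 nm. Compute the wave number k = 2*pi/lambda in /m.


k = 2 * pi / lambda
= 6.2832 / (254.5e-9)
= 6.2832 / 2.5450e-07
= 2.4688e+07 /m

2.4688e+07


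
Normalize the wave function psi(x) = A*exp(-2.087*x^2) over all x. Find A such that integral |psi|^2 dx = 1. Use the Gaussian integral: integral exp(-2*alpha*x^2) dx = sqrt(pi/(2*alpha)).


integral |psi|^2 dx = A^2 * sqrt(pi/(2*alpha)) = 1
A^2 = sqrt(2*alpha/pi)
= sqrt(2 * 2.087 / pi)
= 1.15266
A = sqrt(1.15266)
= 1.0736

1.0736


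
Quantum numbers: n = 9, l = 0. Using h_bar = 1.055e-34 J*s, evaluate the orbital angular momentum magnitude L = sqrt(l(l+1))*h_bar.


L = sqrt(l*(l+1)) * h_bar
= sqrt(0 * 1) * 1.055e-34
= sqrt(0) * 1.055e-34
= 0.0 * 1.055e-34
= 0.0000e+00 J*s

0.0000e+00


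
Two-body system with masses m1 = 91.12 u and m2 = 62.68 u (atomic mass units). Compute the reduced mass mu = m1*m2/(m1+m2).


mu = m1 * m2 / (m1 + m2)
= 91.12 * 62.68 / (91.12 + 62.68)
= 5711.4016 / 153.8
= 37.1353 u

37.1353


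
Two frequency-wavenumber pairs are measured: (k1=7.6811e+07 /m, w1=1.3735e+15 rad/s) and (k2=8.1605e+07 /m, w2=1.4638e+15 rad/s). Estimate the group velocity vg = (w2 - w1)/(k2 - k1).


vg = (w2 - w1) / (k2 - k1)
= (1.4638e+15 - 1.3735e+15) / (8.1605e+07 - 7.6811e+07)
= 9.0300e+13 / 4.7940e+06
= 1.8836e+07 m/s

1.8836e+07


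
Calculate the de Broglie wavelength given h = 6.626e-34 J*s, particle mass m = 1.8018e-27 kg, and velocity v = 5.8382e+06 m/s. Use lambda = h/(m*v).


lambda = h / (m * v)
= 6.626e-34 / (1.8018e-27 * 5.8382e+06)
= 6.626e-34 / 1.0519e-20
= 6.2989e-14 m

6.2989e-14


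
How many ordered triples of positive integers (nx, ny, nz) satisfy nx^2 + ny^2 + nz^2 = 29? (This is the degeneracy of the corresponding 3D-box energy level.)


Enumerate all (nx, ny, nz) with nx^2 + ny^2 + nz^2 = 29:
(2,3,4)
(2,4,3)
(3,2,4)
(3,4,2)
(4,2,3)
(4,3,2)
Total degeneracy = 6

6


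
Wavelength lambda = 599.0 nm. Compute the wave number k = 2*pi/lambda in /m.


k = 2 * pi / lambda
= 6.2832 / (599.0e-9)
= 6.2832 / 5.9900e-07
= 1.0489e+07 /m

1.0489e+07


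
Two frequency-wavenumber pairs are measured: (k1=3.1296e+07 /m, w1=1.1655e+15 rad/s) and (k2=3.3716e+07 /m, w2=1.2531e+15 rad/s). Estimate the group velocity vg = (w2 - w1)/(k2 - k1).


vg = (w2 - w1) / (k2 - k1)
= (1.2531e+15 - 1.1655e+15) / (3.3716e+07 - 3.1296e+07)
= 8.7600e+13 / 2.4200e+06
= 3.6198e+07 m/s

3.6198e+07


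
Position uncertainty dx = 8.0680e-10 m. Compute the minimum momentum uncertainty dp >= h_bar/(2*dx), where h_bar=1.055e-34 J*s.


dp = h_bar / (2 * dx)
= 1.055e-34 / (2 * 8.0680e-10)
= 1.055e-34 / 1.6136e-09
= 6.5382e-26 kg*m/s

6.5382e-26


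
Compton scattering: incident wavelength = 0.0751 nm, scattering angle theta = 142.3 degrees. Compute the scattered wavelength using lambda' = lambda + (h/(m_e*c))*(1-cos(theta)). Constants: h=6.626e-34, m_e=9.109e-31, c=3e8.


Compton wavelength: h/(m_e*c) = 2.4247e-12 m
d_lambda = 2.4247e-12 * (1 - cos(142.3 deg))
= 2.4247e-12 * 1.791224
= 4.3432e-12 m = 0.004343 nm
lambda' = 0.0751 + 0.004343
= 0.079443 nm

0.079443


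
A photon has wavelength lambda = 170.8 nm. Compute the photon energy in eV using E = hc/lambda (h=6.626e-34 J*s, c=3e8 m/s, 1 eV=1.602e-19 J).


E = hc / lambda
= (6.626e-34)(3e8) / (170.8e-9)
= 1.9878e-25 / 1.7080e-07
= 1.1638e-18 J
Converting to eV: 1.1638e-18 / 1.602e-19
= 7.2648 eV

7.2648


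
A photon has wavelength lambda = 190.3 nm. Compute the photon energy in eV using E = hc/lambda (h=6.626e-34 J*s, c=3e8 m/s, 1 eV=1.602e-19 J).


E = hc / lambda
= (6.626e-34)(3e8) / (190.3e-9)
= 1.9878e-25 / 1.9030e-07
= 1.0446e-18 J
Converting to eV: 1.0446e-18 / 1.602e-19
= 6.5204 eV

6.5204


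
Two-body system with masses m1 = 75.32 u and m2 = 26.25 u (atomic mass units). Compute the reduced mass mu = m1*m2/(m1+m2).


mu = m1 * m2 / (m1 + m2)
= 75.32 * 26.25 / (75.32 + 26.25)
= 1977.15 / 101.57
= 19.4659 u

19.4659


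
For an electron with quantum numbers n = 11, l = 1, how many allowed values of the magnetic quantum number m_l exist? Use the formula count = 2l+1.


m_l ranges from -l to +l in integer steps
So m_l goes from -1 to +1
Count = 2l + 1 = 2*1 + 1
= 3

3


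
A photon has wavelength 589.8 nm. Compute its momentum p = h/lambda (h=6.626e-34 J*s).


p = h / lambda
= 6.626e-34 / (589.8e-9)
= 6.626e-34 / 5.8980e-07
= 1.1234e-27 kg*m/s

1.1234e-27


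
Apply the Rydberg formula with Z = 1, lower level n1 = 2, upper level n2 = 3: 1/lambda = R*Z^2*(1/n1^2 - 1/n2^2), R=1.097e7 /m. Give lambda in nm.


1/lambda = R * Z^2 * (1/n1^2 - 1/n2^2)
= 1.097e7 * 1^2 * (1/2^2 - 1/3^2)
= 1.097e7 * 1 * (0.25 - 0.111111)
= 1.5236e+06 /m
lambda = 1 / 1.5236e+06
= 656.3355 nm

656.3355


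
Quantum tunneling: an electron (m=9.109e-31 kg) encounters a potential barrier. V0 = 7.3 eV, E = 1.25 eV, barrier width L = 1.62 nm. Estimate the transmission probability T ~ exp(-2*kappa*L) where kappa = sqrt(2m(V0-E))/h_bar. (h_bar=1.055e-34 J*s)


V0 - E = 6.05 eV = 9.6921e-19 J
kappa = sqrt(2 * m * (V0-E)) / h_bar
= sqrt(2 * 9.109e-31 * 9.6921e-19) / 1.055e-34
= 1.2595e+10 /m
2*kappa*L = 2 * 1.2595e+10 * 1.62e-9
= 40.8086
T = exp(-40.8086) = 1.892536e-18

1.892536e-18


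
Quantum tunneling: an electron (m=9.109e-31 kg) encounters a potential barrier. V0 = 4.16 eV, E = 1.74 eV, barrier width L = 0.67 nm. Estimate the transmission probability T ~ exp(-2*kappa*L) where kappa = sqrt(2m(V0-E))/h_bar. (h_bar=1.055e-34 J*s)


V0 - E = 2.42 eV = 3.8768e-19 J
kappa = sqrt(2 * m * (V0-E)) / h_bar
= sqrt(2 * 9.109e-31 * 3.8768e-19) / 1.055e-34
= 7.9659e+09 /m
2*kappa*L = 2 * 7.9659e+09 * 0.67e-9
= 10.6744
T = exp(-10.6744) = 2.313059e-05

2.313059e-05


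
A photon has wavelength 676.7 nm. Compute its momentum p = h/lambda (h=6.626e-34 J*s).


p = h / lambda
= 6.626e-34 / (676.7e-9)
= 6.626e-34 / 6.7670e-07
= 9.7916e-28 kg*m/s

9.7916e-28


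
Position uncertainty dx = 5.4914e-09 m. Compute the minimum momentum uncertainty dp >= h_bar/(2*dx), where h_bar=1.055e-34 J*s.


dp = h_bar / (2 * dx)
= 1.055e-34 / (2 * 5.4914e-09)
= 1.055e-34 / 1.0983e-08
= 9.6059e-27 kg*m/s

9.6059e-27


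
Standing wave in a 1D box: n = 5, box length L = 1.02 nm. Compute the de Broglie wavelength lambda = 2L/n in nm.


lambda = 2L / n
= 2 * 1.02 / 5
= 2.04 / 5
= 0.408 nm

0.408


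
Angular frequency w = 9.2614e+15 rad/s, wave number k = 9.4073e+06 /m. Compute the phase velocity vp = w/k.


vp = w / k
= 9.2614e+15 / 9.4073e+06
= 9.8449e+08 m/s

9.8449e+08


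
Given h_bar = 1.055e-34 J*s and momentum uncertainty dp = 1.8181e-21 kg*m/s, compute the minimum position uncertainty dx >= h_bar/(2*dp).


dx = h_bar / (2 * dp)
= 1.055e-34 / (2 * 1.8181e-21)
= 1.055e-34 / 3.6362e-21
= 2.9014e-14 m

2.9014e-14


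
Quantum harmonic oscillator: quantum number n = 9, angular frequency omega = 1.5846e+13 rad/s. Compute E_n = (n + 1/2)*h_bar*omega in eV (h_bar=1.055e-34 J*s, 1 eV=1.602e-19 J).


E = (n + 1/2) * h_bar * omega
= (9 + 0.5) * 1.055e-34 * 1.5846e+13
= 9.5 * 1.6718e-21
= 1.5882e-20 J
= 0.0991 eV

0.0991


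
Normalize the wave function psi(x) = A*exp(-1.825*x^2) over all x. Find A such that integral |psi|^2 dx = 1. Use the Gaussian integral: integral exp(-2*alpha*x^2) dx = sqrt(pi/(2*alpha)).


integral |psi|^2 dx = A^2 * sqrt(pi/(2*alpha)) = 1
A^2 = sqrt(2*alpha/pi)
= sqrt(2 * 1.825 / pi)
= 1.077883
A = sqrt(1.077883)
= 1.0382

1.0382


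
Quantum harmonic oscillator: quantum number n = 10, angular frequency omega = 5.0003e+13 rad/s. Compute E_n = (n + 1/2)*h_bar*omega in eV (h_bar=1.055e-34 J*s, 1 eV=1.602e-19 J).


E = (n + 1/2) * h_bar * omega
= (10 + 0.5) * 1.055e-34 * 5.0003e+13
= 10.5 * 5.2753e-21
= 5.5391e-20 J
= 0.3458 eV

0.3458


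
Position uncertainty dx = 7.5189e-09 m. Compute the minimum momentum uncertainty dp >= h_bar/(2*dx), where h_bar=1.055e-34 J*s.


dp = h_bar / (2 * dx)
= 1.055e-34 / (2 * 7.5189e-09)
= 1.055e-34 / 1.5038e-08
= 7.0157e-27 kg*m/s

7.0157e-27


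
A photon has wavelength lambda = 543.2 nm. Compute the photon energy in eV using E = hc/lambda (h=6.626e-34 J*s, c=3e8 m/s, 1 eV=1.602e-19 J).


E = hc / lambda
= (6.626e-34)(3e8) / (543.2e-9)
= 1.9878e-25 / 5.4320e-07
= 3.6594e-19 J
Converting to eV: 3.6594e-19 / 1.602e-19
= 2.2843 eV

2.2843


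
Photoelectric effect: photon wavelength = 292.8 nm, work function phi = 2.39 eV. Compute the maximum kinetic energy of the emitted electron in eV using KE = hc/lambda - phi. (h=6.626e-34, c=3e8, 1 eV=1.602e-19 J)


E_photon = hc / lambda
= (6.626e-34)(3e8) / (292.8e-9)
= 6.7889e-19 J
= 4.2378 eV
KE = E_photon - phi
= 4.2378 - 2.39
= 1.8478 eV

1.8478


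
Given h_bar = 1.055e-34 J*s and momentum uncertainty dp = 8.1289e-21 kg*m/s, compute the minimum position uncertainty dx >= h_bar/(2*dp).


dx = h_bar / (2 * dp)
= 1.055e-34 / (2 * 8.1289e-21)
= 1.055e-34 / 1.6258e-20
= 6.4892e-15 m

6.4892e-15


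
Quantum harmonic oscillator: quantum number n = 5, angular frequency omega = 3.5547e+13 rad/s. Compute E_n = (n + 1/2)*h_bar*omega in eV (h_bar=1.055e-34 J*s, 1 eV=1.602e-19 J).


E = (n + 1/2) * h_bar * omega
= (5 + 0.5) * 1.055e-34 * 3.5547e+13
= 5.5 * 3.7502e-21
= 2.0626e-20 J
= 0.1288 eV

0.1288


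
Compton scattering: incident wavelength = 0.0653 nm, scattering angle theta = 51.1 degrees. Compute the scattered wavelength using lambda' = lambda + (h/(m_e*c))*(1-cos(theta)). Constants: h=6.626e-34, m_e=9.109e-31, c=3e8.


Compton wavelength: h/(m_e*c) = 2.4247e-12 m
d_lambda = 2.4247e-12 * (1 - cos(51.1 deg))
= 2.4247e-12 * 0.372037
= 9.0208e-13 m = 0.000902 nm
lambda' = 0.0653 + 0.000902
= 0.066202 nm

0.066202


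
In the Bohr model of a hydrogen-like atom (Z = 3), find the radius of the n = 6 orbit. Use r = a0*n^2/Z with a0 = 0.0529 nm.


r = a0 * n^2 / Z
= 0.0529 * 6^2 / 3
= 0.0529 * 36 / 3
= 0.6348 nm

0.6348


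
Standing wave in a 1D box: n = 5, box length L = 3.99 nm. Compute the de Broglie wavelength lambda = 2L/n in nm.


lambda = 2L / n
= 2 * 3.99 / 5
= 7.98 / 5
= 1.596 nm

1.596


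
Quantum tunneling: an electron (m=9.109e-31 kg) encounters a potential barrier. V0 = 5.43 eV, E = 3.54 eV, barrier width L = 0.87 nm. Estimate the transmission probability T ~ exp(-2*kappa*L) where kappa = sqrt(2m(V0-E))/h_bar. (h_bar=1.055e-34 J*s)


V0 - E = 1.89 eV = 3.0278e-19 J
kappa = sqrt(2 * m * (V0-E)) / h_bar
= sqrt(2 * 9.109e-31 * 3.0278e-19) / 1.055e-34
= 7.0398e+09 /m
2*kappa*L = 2 * 7.0398e+09 * 0.87e-9
= 12.2492
T = exp(-12.2492) = 4.788735e-06

4.788735e-06


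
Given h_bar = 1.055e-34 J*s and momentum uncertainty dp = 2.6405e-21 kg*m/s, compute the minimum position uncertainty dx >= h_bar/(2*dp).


dx = h_bar / (2 * dp)
= 1.055e-34 / (2 * 2.6405e-21)
= 1.055e-34 / 5.2810e-21
= 1.9977e-14 m

1.9977e-14


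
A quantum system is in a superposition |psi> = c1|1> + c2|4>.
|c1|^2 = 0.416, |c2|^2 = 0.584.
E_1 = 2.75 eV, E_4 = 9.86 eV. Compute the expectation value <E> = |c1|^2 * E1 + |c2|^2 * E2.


<E> = |c1|^2 * E1 + |c2|^2 * E2
= 0.416 * 2.75 + 0.584 * 9.86
= 1.144 + 5.7582
= 6.9022 eV

6.9022


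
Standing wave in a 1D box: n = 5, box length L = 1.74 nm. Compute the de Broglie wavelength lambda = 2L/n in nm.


lambda = 2L / n
= 2 * 1.74 / 5
= 3.48 / 5
= 0.696 nm

0.696


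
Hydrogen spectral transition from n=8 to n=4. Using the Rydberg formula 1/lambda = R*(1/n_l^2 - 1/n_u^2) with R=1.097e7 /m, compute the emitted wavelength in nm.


1/lambda = R * (1/n_l^2 - 1/n_u^2)
= 1.097e7 * (1/4^2 - 1/8^2)
= 1.097e7 * (0.0625 - 0.015625)
= 1.097e7 * 0.046875
= 5.1422e+05 /m
lambda = 1 / 5.1422e+05 = 1944.6977 nm

1944.6977


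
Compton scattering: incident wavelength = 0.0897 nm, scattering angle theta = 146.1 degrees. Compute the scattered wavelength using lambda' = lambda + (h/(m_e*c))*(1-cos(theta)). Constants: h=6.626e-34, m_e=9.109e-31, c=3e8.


Compton wavelength: h/(m_e*c) = 2.4247e-12 m
d_lambda = 2.4247e-12 * (1 - cos(146.1 deg))
= 2.4247e-12 * 1.830012
= 4.4372e-12 m = 0.004437 nm
lambda' = 0.0897 + 0.004437
= 0.094137 nm

0.094137


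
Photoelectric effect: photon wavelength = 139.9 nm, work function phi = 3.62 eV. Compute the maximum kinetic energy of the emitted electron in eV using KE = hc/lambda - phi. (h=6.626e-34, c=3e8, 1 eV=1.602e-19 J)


E_photon = hc / lambda
= (6.626e-34)(3e8) / (139.9e-9)
= 1.4209e-18 J
= 8.8694 eV
KE = E_photon - phi
= 8.8694 - 3.62
= 5.2494 eV

5.2494


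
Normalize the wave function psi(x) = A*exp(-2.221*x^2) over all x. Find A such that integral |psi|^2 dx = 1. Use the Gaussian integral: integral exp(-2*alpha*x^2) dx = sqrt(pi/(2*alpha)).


integral |psi|^2 dx = A^2 * sqrt(pi/(2*alpha)) = 1
A^2 = sqrt(2*alpha/pi)
= sqrt(2 * 2.221 / pi)
= 1.189089
A = sqrt(1.189089)
= 1.0905

1.0905


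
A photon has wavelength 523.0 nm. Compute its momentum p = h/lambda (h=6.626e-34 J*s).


p = h / lambda
= 6.626e-34 / (523.0e-9)
= 6.626e-34 / 5.2300e-07
= 1.2669e-27 kg*m/s

1.2669e-27


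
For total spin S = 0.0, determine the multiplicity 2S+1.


Spin multiplicity = 2S + 1
= 2 * 0.0 + 1
= 0.0 + 1
= 1

1


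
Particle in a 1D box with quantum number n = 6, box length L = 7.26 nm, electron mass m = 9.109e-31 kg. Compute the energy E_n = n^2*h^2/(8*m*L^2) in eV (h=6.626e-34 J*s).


E = n^2 * h^2 / (8 * m * L^2)
= 6^2 * (6.626e-34)^2 / (8 * 9.109e-31 * (7.26e-9)^2)
= 36 * 4.3904e-67 / (8 * 9.109e-31 * 5.2708e-17)
= 4.1150e-20 J
= 0.2569 eV

0.2569


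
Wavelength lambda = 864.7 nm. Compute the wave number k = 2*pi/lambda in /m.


k = 2 * pi / lambda
= 6.2832 / (864.7e-9)
= 6.2832 / 8.6470e-07
= 7.2663e+06 /m

7.2663e+06


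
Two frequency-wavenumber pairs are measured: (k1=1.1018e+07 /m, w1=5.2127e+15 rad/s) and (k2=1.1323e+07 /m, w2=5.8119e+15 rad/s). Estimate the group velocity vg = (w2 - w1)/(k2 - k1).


vg = (w2 - w1) / (k2 - k1)
= (5.8119e+15 - 5.2127e+15) / (1.1323e+07 - 1.1018e+07)
= 5.9920e+14 / 3.0500e+05
= 1.9646e+09 m/s

1.9646e+09


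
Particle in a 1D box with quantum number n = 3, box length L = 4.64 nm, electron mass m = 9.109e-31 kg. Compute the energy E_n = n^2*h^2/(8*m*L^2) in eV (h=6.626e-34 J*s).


E = n^2 * h^2 / (8 * m * L^2)
= 3^2 * (6.626e-34)^2 / (8 * 9.109e-31 * (4.64e-9)^2)
= 9 * 4.3904e-67 / (8 * 9.109e-31 * 2.1530e-17)
= 2.5185e-20 J
= 0.1572 eV

0.1572


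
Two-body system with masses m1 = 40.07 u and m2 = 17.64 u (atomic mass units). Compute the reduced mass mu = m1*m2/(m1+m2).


mu = m1 * m2 / (m1 + m2)
= 40.07 * 17.64 / (40.07 + 17.64)
= 706.8348 / 57.71
= 12.248 u

12.248


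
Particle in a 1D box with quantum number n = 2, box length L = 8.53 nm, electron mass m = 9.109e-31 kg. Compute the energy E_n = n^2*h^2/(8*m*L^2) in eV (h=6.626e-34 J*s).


E = n^2 * h^2 / (8 * m * L^2)
= 2^2 * (6.626e-34)^2 / (8 * 9.109e-31 * (8.53e-9)^2)
= 4 * 4.3904e-67 / (8 * 9.109e-31 * 7.2761e-17)
= 3.3121e-21 J
= 0.0207 eV

0.0207


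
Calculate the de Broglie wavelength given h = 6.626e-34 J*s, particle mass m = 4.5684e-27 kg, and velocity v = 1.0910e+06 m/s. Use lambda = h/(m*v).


lambda = h / (m * v)
= 6.626e-34 / (4.5684e-27 * 1.0910e+06)
= 6.626e-34 / 4.9841e-21
= 1.3294e-13 m

1.3294e-13


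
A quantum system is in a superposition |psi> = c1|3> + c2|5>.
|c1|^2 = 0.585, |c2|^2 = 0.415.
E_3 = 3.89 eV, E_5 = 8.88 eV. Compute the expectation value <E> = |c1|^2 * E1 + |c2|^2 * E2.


<E> = |c1|^2 * E1 + |c2|^2 * E2
= 0.585 * 3.89 + 0.415 * 8.88
= 2.2756 + 3.6852
= 5.9608 eV

5.9608


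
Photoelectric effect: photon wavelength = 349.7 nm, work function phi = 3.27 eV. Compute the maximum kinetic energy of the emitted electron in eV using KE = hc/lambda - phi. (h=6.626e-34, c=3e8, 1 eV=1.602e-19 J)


E_photon = hc / lambda
= (6.626e-34)(3e8) / (349.7e-9)
= 5.6843e-19 J
= 3.5483 eV
KE = E_photon - phi
= 3.5483 - 3.27
= 0.2783 eV

0.2783


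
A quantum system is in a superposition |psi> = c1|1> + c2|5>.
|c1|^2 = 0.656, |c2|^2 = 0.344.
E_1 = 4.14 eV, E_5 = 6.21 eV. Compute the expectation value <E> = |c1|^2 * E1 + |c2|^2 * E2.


<E> = |c1|^2 * E1 + |c2|^2 * E2
= 0.656 * 4.14 + 0.344 * 6.21
= 2.7158 + 2.1362
= 4.8521 eV

4.8521


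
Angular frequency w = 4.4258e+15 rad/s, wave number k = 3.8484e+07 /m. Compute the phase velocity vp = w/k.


vp = w / k
= 4.4258e+15 / 3.8484e+07
= 1.1500e+08 m/s

1.1500e+08


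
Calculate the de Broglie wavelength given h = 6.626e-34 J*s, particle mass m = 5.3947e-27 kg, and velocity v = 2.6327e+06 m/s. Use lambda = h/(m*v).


lambda = h / (m * v)
= 6.626e-34 / (5.3947e-27 * 2.6327e+06)
= 6.626e-34 / 1.4203e-20
= 4.6653e-14 m

4.6653e-14


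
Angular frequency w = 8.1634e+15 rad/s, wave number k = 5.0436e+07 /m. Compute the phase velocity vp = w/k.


vp = w / k
= 8.1634e+15 / 5.0436e+07
= 1.6186e+08 m/s

1.6186e+08


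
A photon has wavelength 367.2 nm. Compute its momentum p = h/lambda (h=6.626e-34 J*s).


p = h / lambda
= 6.626e-34 / (367.2e-9)
= 6.626e-34 / 3.6720e-07
= 1.8045e-27 kg*m/s

1.8045e-27


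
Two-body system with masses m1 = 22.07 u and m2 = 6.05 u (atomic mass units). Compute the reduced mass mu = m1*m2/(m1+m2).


mu = m1 * m2 / (m1 + m2)
= 22.07 * 6.05 / (22.07 + 6.05)
= 133.5235 / 28.12
= 4.7483 u

4.7483


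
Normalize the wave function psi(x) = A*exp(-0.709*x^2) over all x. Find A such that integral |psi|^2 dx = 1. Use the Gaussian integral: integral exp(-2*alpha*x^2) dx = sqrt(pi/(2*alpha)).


integral |psi|^2 dx = A^2 * sqrt(pi/(2*alpha)) = 1
A^2 = sqrt(2*alpha/pi)
= sqrt(2 * 0.709 / pi)
= 0.671836
A = sqrt(0.671836)
= 0.8197

0.8197


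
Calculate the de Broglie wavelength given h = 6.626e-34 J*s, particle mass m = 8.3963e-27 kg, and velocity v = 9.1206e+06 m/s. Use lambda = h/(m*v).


lambda = h / (m * v)
= 6.626e-34 / (8.3963e-27 * 9.1206e+06)
= 6.626e-34 / 7.6579e-20
= 8.6525e-15 m

8.6525e-15


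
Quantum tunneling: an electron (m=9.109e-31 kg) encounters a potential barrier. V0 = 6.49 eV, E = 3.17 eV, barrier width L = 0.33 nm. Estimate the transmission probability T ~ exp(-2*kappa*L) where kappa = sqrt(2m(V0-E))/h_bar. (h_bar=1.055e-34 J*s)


V0 - E = 3.32 eV = 5.3186e-19 J
kappa = sqrt(2 * m * (V0-E)) / h_bar
= sqrt(2 * 9.109e-31 * 5.3186e-19) / 1.055e-34
= 9.3304e+09 /m
2*kappa*L = 2 * 9.3304e+09 * 0.33e-9
= 6.158
T = exp(-6.158) = 2.116409e-03

2.116409e-03


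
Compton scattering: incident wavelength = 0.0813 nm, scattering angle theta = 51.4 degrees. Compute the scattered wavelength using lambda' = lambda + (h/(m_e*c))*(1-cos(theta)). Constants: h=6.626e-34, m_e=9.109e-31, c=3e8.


Compton wavelength: h/(m_e*c) = 2.4247e-12 m
d_lambda = 2.4247e-12 * (1 - cos(51.4 deg))
= 2.4247e-12 * 0.37612
= 9.1198e-13 m = 0.000912 nm
lambda' = 0.0813 + 0.000912
= 0.082212 nm

0.082212


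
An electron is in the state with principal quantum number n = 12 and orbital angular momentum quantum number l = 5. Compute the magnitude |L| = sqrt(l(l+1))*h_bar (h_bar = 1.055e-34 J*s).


L = sqrt(l*(l+1)) * h_bar
= sqrt(5 * 6) * 1.055e-34
= sqrt(30) * 1.055e-34
= 5.4772 * 1.055e-34
= 5.7785e-34 J*s

5.7785e-34


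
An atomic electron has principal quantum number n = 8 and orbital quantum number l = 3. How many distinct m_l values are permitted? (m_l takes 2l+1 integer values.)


m_l ranges from -l to +l in integer steps
So m_l goes from -3 to +3
Count = 2l + 1 = 2*3 + 1
= 7

7


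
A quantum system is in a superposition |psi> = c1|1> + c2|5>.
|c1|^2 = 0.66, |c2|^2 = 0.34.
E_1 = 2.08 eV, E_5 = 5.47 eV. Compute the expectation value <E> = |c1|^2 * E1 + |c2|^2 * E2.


<E> = |c1|^2 * E1 + |c2|^2 * E2
= 0.66 * 2.08 + 0.34 * 5.47
= 1.3728 + 1.8598
= 3.2326 eV

3.2326


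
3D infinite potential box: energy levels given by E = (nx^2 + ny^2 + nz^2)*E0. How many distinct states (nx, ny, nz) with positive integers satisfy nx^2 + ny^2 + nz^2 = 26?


Enumerate all (nx, ny, nz) with nx^2 + ny^2 + nz^2 = 26:
(1,3,4)
(1,4,3)
(3,1,4)
(3,4,1)
(4,1,3)
(4,3,1)
Total degeneracy = 6

6


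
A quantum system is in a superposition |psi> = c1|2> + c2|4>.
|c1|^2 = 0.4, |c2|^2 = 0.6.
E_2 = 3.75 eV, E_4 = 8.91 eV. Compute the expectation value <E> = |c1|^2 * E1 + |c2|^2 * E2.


<E> = |c1|^2 * E1 + |c2|^2 * E2
= 0.4 * 3.75 + 0.6 * 8.91
= 1.5 + 5.346
= 6.846 eV

6.846


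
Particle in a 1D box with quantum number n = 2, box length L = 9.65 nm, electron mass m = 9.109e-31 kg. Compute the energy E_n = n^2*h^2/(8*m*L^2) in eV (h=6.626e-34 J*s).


E = n^2 * h^2 / (8 * m * L^2)
= 2^2 * (6.626e-34)^2 / (8 * 9.109e-31 * (9.65e-9)^2)
= 4 * 4.3904e-67 / (8 * 9.109e-31 * 9.3123e-17)
= 2.5879e-21 J
= 0.0162 eV

0.0162


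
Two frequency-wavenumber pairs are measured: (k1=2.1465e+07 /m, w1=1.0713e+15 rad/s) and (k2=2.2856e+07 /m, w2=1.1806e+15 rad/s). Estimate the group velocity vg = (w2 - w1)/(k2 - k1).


vg = (w2 - w1) / (k2 - k1)
= (1.1806e+15 - 1.0713e+15) / (2.2856e+07 - 2.1465e+07)
= 1.0930e+14 / 1.3910e+06
= 7.8577e+07 m/s

7.8577e+07


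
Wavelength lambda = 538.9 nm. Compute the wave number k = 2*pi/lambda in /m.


k = 2 * pi / lambda
= 6.2832 / (538.9e-9)
= 6.2832 / 5.3890e-07
= 1.1659e+07 /m

1.1659e+07


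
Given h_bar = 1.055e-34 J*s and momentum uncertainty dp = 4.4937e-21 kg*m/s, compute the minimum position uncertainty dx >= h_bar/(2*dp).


dx = h_bar / (2 * dp)
= 1.055e-34 / (2 * 4.4937e-21)
= 1.055e-34 / 8.9874e-21
= 1.1739e-14 m

1.1739e-14


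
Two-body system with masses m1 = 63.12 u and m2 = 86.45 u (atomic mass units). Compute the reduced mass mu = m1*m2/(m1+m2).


mu = m1 * m2 / (m1 + m2)
= 63.12 * 86.45 / (63.12 + 86.45)
= 5456.724 / 149.57
= 36.4827 u

36.4827


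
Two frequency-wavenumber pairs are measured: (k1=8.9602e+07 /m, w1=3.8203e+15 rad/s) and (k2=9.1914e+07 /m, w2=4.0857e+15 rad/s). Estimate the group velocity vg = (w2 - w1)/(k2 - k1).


vg = (w2 - w1) / (k2 - k1)
= (4.0857e+15 - 3.8203e+15) / (9.1914e+07 - 8.9602e+07)
= 2.6540e+14 / 2.3120e+06
= 1.1479e+08 m/s

1.1479e+08


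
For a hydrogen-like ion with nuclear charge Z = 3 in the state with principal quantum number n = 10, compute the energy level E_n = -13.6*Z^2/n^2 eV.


E_n = -13.6 * Z^2 / n^2
= -13.6 * 3^2 / 10^2
= -13.6 * 9 / 100
= -1.224 eV

-1.224


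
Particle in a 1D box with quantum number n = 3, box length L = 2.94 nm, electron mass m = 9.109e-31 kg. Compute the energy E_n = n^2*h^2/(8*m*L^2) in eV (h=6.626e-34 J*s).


E = n^2 * h^2 / (8 * m * L^2)
= 3^2 * (6.626e-34)^2 / (8 * 9.109e-31 * (2.94e-9)^2)
= 9 * 4.3904e-67 / (8 * 9.109e-31 * 8.6436e-18)
= 6.2732e-20 J
= 0.3916 eV

0.3916


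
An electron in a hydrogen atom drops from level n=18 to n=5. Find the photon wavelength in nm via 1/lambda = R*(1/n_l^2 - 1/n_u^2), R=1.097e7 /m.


1/lambda = R * (1/n_l^2 - 1/n_u^2)
= 1.097e7 * (1/5^2 - 1/18^2)
= 1.097e7 * (0.04 - 0.003086)
= 1.097e7 * 0.036914
= 4.0494e+05 /m
lambda = 1 / 4.0494e+05 = 2469.4896 nm

2469.4896


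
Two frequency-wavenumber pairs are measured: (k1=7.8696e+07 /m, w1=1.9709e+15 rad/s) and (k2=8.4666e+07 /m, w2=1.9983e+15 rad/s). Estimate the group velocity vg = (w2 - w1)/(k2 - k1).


vg = (w2 - w1) / (k2 - k1)
= (1.9983e+15 - 1.9709e+15) / (8.4666e+07 - 7.8696e+07)
= 2.7400e+13 / 5.9700e+06
= 4.5896e+06 m/s

4.5896e+06


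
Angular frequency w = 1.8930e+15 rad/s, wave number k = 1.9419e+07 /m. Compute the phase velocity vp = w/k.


vp = w / k
= 1.8930e+15 / 1.9419e+07
= 9.7482e+07 m/s

9.7482e+07


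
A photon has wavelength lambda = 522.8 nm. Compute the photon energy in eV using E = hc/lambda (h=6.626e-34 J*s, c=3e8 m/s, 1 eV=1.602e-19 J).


E = hc / lambda
= (6.626e-34)(3e8) / (522.8e-9)
= 1.9878e-25 / 5.2280e-07
= 3.8022e-19 J
Converting to eV: 3.8022e-19 / 1.602e-19
= 2.3734 eV

2.3734


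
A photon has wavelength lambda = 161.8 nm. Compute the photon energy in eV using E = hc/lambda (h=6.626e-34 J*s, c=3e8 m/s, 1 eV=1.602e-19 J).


E = hc / lambda
= (6.626e-34)(3e8) / (161.8e-9)
= 1.9878e-25 / 1.6180e-07
= 1.2286e-18 J
Converting to eV: 1.2286e-18 / 1.602e-19
= 7.6689 eV

7.6689


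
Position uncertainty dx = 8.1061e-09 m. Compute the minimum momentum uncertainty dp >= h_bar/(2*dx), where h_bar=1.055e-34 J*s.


dp = h_bar / (2 * dx)
= 1.055e-34 / (2 * 8.1061e-09)
= 1.055e-34 / 1.6212e-08
= 6.5074e-27 kg*m/s

6.5074e-27


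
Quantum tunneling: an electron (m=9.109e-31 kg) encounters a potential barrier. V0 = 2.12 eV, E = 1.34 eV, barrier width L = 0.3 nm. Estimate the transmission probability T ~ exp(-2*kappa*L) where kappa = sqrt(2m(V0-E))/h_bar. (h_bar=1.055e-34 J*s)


V0 - E = 0.78 eV = 1.2496e-19 J
kappa = sqrt(2 * m * (V0-E)) / h_bar
= sqrt(2 * 9.109e-31 * 1.2496e-19) / 1.055e-34
= 4.5225e+09 /m
2*kappa*L = 2 * 4.5225e+09 * 0.3e-9
= 2.7135
T = exp(-2.7135) = 6.630522e-02

6.630522e-02


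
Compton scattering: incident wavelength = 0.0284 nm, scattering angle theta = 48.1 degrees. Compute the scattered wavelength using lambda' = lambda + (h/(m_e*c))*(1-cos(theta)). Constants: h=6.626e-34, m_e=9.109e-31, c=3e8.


Compton wavelength: h/(m_e*c) = 2.4247e-12 m
d_lambda = 2.4247e-12 * (1 - cos(48.1 deg))
= 2.4247e-12 * 0.332167
= 8.0541e-13 m = 0.000805 nm
lambda' = 0.0284 + 0.000805
= 0.029205 nm

0.029205


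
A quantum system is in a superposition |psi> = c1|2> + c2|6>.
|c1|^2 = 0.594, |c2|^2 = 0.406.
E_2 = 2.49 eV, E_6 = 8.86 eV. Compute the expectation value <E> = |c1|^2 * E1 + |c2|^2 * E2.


<E> = |c1|^2 * E1 + |c2|^2 * E2
= 0.594 * 2.49 + 0.406 * 8.86
= 1.4791 + 3.5972
= 5.0762 eV

5.0762


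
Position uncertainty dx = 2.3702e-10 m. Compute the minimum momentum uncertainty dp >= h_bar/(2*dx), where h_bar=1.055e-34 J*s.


dp = h_bar / (2 * dx)
= 1.055e-34 / (2 * 2.3702e-10)
= 1.055e-34 / 4.7404e-10
= 2.2256e-25 kg*m/s

2.2256e-25


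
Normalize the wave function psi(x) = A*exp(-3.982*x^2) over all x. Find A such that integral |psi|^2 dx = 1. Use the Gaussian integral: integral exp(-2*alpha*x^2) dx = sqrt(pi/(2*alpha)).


integral |psi|^2 dx = A^2 * sqrt(pi/(2*alpha)) = 1
A^2 = sqrt(2*alpha/pi)
= sqrt(2 * 3.982 / pi)
= 1.592175
A = sqrt(1.592175)
= 1.2618

1.2618


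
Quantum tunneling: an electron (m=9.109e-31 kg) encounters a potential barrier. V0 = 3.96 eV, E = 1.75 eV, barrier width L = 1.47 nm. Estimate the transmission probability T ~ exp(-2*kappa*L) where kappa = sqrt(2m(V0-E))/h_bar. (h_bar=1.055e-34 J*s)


V0 - E = 2.21 eV = 3.5404e-19 J
kappa = sqrt(2 * m * (V0-E)) / h_bar
= sqrt(2 * 9.109e-31 * 3.5404e-19) / 1.055e-34
= 7.6125e+09 /m
2*kappa*L = 2 * 7.6125e+09 * 1.47e-9
= 22.3806
T = exp(-22.3806) = 1.906378e-10

1.906378e-10


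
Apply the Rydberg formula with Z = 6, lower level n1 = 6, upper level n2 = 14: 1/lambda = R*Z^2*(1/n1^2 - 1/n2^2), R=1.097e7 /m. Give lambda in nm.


1/lambda = R * Z^2 * (1/n1^2 - 1/n2^2)
= 1.097e7 * 6^2 * (1/6^2 - 1/14^2)
= 1.097e7 * 36 * (0.027778 - 0.005102)
= 8.9551e+06 /m
lambda = 1 / 8.9551e+06
= 111.6682 nm

111.6682


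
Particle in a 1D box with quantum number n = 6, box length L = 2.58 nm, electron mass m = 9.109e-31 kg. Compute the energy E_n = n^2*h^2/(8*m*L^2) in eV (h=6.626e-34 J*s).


E = n^2 * h^2 / (8 * m * L^2)
= 6^2 * (6.626e-34)^2 / (8 * 9.109e-31 * (2.58e-9)^2)
= 36 * 4.3904e-67 / (8 * 9.109e-31 * 6.6564e-18)
= 3.2584e-19 J
= 2.034 eV

2.034


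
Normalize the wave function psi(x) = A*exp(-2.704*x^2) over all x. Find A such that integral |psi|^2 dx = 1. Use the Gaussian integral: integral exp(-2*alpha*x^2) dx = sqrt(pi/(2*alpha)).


integral |psi|^2 dx = A^2 * sqrt(pi/(2*alpha)) = 1
A^2 = sqrt(2*alpha/pi)
= sqrt(2 * 2.704 / pi)
= 1.312029
A = sqrt(1.312029)
= 1.1454

1.1454


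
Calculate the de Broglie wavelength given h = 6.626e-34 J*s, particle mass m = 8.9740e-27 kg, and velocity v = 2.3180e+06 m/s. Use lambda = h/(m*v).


lambda = h / (m * v)
= 6.626e-34 / (8.9740e-27 * 2.3180e+06)
= 6.626e-34 / 2.0802e-20
= 3.1853e-14 m

3.1853e-14


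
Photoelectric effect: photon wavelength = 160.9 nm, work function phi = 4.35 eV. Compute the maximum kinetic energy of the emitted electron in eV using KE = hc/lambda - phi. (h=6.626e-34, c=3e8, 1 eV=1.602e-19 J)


E_photon = hc / lambda
= (6.626e-34)(3e8) / (160.9e-9)
= 1.2354e-18 J
= 7.7118 eV
KE = E_photon - phi
= 7.7118 - 4.35
= 3.3618 eV

3.3618


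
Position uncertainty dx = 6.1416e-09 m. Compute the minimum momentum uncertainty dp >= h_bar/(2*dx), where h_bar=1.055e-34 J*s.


dp = h_bar / (2 * dx)
= 1.055e-34 / (2 * 6.1416e-09)
= 1.055e-34 / 1.2283e-08
= 8.5890e-27 kg*m/s

8.5890e-27


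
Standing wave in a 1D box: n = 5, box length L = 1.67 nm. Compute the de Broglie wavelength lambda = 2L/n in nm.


lambda = 2L / n
= 2 * 1.67 / 5
= 3.34 / 5
= 0.668 nm

0.668


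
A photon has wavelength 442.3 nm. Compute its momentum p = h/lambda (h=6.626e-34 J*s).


p = h / lambda
= 6.626e-34 / (442.3e-9)
= 6.626e-34 / 4.4230e-07
= 1.4981e-27 kg*m/s

1.4981e-27


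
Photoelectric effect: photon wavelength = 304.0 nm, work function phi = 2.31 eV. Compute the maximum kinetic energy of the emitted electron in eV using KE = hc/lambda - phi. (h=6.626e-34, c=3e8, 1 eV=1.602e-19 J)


E_photon = hc / lambda
= (6.626e-34)(3e8) / (304.0e-9)
= 6.5388e-19 J
= 4.0817 eV
KE = E_photon - phi
= 4.0817 - 2.31
= 1.7717 eV

1.7717


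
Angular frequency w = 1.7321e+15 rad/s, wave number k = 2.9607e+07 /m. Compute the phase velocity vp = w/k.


vp = w / k
= 1.7321e+15 / 2.9607e+07
= 5.8503e+07 m/s

5.8503e+07


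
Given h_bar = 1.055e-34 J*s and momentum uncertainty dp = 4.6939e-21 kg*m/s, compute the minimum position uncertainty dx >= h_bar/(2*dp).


dx = h_bar / (2 * dp)
= 1.055e-34 / (2 * 4.6939e-21)
= 1.055e-34 / 9.3878e-21
= 1.1238e-14 m

1.1238e-14


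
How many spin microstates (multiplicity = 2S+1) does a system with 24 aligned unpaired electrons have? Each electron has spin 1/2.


Total spin S = N * (1/2) = 24 * 0.5 = 12.0
Spin multiplicity = 2S + 1
= 2 * 12.0 + 1
= 25

25


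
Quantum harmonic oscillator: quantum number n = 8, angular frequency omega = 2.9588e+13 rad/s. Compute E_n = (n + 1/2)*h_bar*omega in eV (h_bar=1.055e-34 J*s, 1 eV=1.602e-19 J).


E = (n + 1/2) * h_bar * omega
= (8 + 0.5) * 1.055e-34 * 2.9588e+13
= 8.5 * 3.1215e-21
= 2.6533e-20 J
= 0.1656 eV

0.1656


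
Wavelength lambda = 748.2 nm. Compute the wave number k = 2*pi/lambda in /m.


k = 2 * pi / lambda
= 6.2832 / (748.2e-9)
= 6.2832 / 7.4820e-07
= 8.3977e+06 /m

8.3977e+06


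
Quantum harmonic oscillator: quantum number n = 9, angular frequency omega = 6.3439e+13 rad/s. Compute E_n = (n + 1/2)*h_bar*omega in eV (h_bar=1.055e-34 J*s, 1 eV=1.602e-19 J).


E = (n + 1/2) * h_bar * omega
= (9 + 0.5) * 1.055e-34 * 6.3439e+13
= 9.5 * 6.6928e-21
= 6.3582e-20 J
= 0.3969 eV

0.3969


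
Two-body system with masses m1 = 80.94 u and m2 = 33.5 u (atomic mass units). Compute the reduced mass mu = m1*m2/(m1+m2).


mu = m1 * m2 / (m1 + m2)
= 80.94 * 33.5 / (80.94 + 33.5)
= 2711.49 / 114.44
= 23.6936 u

23.6936


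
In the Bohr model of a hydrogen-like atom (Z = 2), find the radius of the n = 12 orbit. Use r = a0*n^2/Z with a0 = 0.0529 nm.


r = a0 * n^2 / Z
= 0.0529 * 12^2 / 2
= 0.0529 * 144 / 2
= 3.8088 nm

3.8088


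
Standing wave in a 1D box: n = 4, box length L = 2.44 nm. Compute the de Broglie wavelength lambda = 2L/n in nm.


lambda = 2L / n
= 2 * 2.44 / 4
= 4.88 / 4
= 1.22 nm

1.22


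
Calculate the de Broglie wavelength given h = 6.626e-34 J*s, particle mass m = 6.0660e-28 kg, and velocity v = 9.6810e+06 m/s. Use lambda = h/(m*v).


lambda = h / (m * v)
= 6.626e-34 / (6.0660e-28 * 9.6810e+06)
= 6.626e-34 / 5.8725e-21
= 1.1283e-13 m

1.1283e-13


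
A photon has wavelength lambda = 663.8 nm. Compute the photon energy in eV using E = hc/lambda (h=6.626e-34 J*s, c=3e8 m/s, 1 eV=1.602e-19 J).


E = hc / lambda
= (6.626e-34)(3e8) / (663.8e-9)
= 1.9878e-25 / 6.6380e-07
= 2.9946e-19 J
Converting to eV: 2.9946e-19 / 1.602e-19
= 1.8693 eV

1.8693


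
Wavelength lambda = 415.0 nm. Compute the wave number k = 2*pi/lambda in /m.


k = 2 * pi / lambda
= 6.2832 / (415.0e-9)
= 6.2832 / 4.1500e-07
= 1.5140e+07 /m

1.5140e+07


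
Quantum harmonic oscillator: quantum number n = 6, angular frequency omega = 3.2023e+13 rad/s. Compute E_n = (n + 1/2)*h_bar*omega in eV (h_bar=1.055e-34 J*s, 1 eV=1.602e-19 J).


E = (n + 1/2) * h_bar * omega
= (6 + 0.5) * 1.055e-34 * 3.2023e+13
= 6.5 * 3.3784e-21
= 2.1960e-20 J
= 0.1371 eV

0.1371


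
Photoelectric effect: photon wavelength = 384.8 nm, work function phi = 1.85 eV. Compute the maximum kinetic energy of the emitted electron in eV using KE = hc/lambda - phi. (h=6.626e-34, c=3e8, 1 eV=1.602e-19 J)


E_photon = hc / lambda
= (6.626e-34)(3e8) / (384.8e-9)
= 5.1658e-19 J
= 3.2246 eV
KE = E_photon - phi
= 3.2246 - 1.85
= 1.3746 eV

1.3746


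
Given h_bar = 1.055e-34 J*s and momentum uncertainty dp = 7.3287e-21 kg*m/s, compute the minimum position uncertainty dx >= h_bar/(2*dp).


dx = h_bar / (2 * dp)
= 1.055e-34 / (2 * 7.3287e-21)
= 1.055e-34 / 1.4657e-20
= 7.1977e-15 m

7.1977e-15


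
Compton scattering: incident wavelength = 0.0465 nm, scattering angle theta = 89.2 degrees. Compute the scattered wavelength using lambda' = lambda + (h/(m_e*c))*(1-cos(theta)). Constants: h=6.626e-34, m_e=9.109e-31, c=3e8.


Compton wavelength: h/(m_e*c) = 2.4247e-12 m
d_lambda = 2.4247e-12 * (1 - cos(89.2 deg))
= 2.4247e-12 * 0.986038
= 2.3909e-12 m = 0.002391 nm
lambda' = 0.0465 + 0.002391
= 0.048891 nm

0.048891


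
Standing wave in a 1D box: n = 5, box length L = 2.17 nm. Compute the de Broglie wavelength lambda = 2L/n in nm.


lambda = 2L / n
= 2 * 2.17 / 5
= 4.34 / 5
= 0.868 nm

0.868


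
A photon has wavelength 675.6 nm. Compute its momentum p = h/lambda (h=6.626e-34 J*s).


p = h / lambda
= 6.626e-34 / (675.6e-9)
= 6.626e-34 / 6.7560e-07
= 9.8076e-28 kg*m/s

9.8076e-28


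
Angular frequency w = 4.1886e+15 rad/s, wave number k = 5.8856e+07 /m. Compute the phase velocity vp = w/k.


vp = w / k
= 4.1886e+15 / 5.8856e+07
= 7.1167e+07 m/s

7.1167e+07


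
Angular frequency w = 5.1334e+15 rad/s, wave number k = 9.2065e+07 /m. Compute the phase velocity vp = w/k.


vp = w / k
= 5.1334e+15 / 9.2065e+07
= 5.5758e+07 m/s

5.5758e+07


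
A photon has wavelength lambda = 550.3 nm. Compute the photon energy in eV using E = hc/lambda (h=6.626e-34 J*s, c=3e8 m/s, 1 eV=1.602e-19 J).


E = hc / lambda
= (6.626e-34)(3e8) / (550.3e-9)
= 1.9878e-25 / 5.5030e-07
= 3.6122e-19 J
Converting to eV: 3.6122e-19 / 1.602e-19
= 2.2548 eV

2.2548


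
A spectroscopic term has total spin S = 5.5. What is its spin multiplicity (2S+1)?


Spin multiplicity = 2S + 1
= 2 * 5.5 + 1
= 11.0 + 1
= 12

12


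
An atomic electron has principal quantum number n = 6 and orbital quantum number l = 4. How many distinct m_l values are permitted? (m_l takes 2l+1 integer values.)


m_l ranges from -l to +l in integer steps
So m_l goes from -4 to +4
Count = 2l + 1 = 2*4 + 1
= 9

9


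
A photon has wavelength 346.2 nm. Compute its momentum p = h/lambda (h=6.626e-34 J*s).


p = h / lambda
= 6.626e-34 / (346.2e-9)
= 6.626e-34 / 3.4620e-07
= 1.9139e-27 kg*m/s

1.9139e-27


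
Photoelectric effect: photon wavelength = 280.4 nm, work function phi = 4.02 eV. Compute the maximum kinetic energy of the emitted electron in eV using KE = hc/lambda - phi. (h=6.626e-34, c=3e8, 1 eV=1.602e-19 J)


E_photon = hc / lambda
= (6.626e-34)(3e8) / (280.4e-9)
= 7.0892e-19 J
= 4.4252 eV
KE = E_photon - phi
= 4.4252 - 4.02
= 0.4052 eV

0.4052


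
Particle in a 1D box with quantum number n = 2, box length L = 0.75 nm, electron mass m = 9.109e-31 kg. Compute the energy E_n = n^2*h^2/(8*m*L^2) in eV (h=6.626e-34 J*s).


E = n^2 * h^2 / (8 * m * L^2)
= 2^2 * (6.626e-34)^2 / (8 * 9.109e-31 * (0.75e-9)^2)
= 4 * 4.3904e-67 / (8 * 9.109e-31 * 5.6250e-19)
= 4.2843e-19 J
= 2.6743 eV

2.6743


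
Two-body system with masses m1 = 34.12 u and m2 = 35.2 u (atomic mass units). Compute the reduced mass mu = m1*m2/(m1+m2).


mu = m1 * m2 / (m1 + m2)
= 34.12 * 35.2 / (34.12 + 35.2)
= 1201.024 / 69.32
= 17.3258 u

17.3258


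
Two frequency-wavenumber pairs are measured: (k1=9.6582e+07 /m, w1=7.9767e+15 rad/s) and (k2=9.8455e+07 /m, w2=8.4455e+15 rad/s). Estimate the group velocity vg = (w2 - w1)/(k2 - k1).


vg = (w2 - w1) / (k2 - k1)
= (8.4455e+15 - 7.9767e+15) / (9.8455e+07 - 9.6582e+07)
= 4.6880e+14 / 1.8730e+06
= 2.5029e+08 m/s

2.5029e+08


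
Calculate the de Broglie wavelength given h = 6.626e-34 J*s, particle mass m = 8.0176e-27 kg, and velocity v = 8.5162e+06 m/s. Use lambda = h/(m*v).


lambda = h / (m * v)
= 6.626e-34 / (8.0176e-27 * 8.5162e+06)
= 6.626e-34 / 6.8279e-20
= 9.7042e-15 m

9.7042e-15


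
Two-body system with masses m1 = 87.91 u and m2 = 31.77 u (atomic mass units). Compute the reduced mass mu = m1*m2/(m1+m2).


mu = m1 * m2 / (m1 + m2)
= 87.91 * 31.77 / (87.91 + 31.77)
= 2792.9007 / 119.68
= 23.3364 u

23.3364


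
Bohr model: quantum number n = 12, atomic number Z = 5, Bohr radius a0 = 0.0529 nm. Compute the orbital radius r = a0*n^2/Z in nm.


r = a0 * n^2 / Z
= 0.0529 * 12^2 / 5
= 0.0529 * 144 / 5
= 1.5235 nm

1.5235


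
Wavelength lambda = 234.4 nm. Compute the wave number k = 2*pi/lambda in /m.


k = 2 * pi / lambda
= 6.2832 / (234.4e-9)
= 6.2832 / 2.3440e-07
= 2.6805e+07 /m

2.6805e+07


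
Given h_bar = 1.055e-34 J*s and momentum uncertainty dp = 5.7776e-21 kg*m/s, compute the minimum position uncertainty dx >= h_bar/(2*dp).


dx = h_bar / (2 * dp)
= 1.055e-34 / (2 * 5.7776e-21)
= 1.055e-34 / 1.1555e-20
= 9.1301e-15 m

9.1301e-15


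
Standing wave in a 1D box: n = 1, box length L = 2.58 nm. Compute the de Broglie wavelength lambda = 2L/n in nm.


lambda = 2L / n
= 2 * 2.58 / 1
= 5.16 / 1
= 5.16 nm

5.16


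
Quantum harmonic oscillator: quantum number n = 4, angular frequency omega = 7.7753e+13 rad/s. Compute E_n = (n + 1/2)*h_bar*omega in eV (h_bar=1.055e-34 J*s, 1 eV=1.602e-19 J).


E = (n + 1/2) * h_bar * omega
= (4 + 0.5) * 1.055e-34 * 7.7753e+13
= 4.5 * 8.2029e-21
= 3.6913e-20 J
= 0.2304 eV

0.2304
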